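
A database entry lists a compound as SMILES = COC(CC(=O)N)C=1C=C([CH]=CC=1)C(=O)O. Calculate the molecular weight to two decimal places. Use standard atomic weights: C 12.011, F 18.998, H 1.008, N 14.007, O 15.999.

First, the molecular formula is C11H13NO4 (counting implicit H from valence).
  C: 11 × 12.011 = 132.121
  H: 13 × 1.008 = 13.104
  N: 1 × 14.007 = 14.007
  O: 4 × 15.999 = 63.996
Sum: 11×12.011 + 13×1.008 + 1×14.007 + 4×15.999 = 223.228 → 223.23 g/mol.

223.23 g/mol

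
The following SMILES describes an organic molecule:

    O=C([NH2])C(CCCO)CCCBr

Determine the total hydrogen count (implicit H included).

16

Walk through each heavy atom and fill implicit hydrogens from standard valence (C 4, N 3, O 2, S 2, halogen 1):
  atom 1: O, bond orders sum to 2 (valence 2) → 0 H
  atom 2: C, bond orders sum to 4 (valence 4) → 0 H
  atom 3: N with explicit H count 2
  atom 4: C, bond orders sum to 3 (valence 4) → 1 H
  atom 5: C, bond orders sum to 2 (valence 4) → 2 H
  atom 6: C, bond orders sum to 2 (valence 4) → 2 H
  atom 7: C, bond orders sum to 2 (valence 4) → 2 H
  atom 8: O, bond orders sum to 1 (valence 2) → 1 H
  atom 9: C, bond orders sum to 2 (valence 4) → 2 H
  atom 10: C, bond orders sum to 2 (valence 4) → 2 H
  atom 11: C, bond orders sum to 2 (valence 4) → 2 H
  atom 12: Br (halogen, monovalent) → 0 H
Total hydrogens: 16.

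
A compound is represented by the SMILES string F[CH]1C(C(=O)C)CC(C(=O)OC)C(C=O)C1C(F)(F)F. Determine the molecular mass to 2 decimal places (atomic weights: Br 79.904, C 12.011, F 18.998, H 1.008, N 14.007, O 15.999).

First, the molecular formula is C12H14F4O4 (counting implicit H from valence).
  C: 12 × 12.011 = 144.132
  F: 4 × 18.998 = 75.992
  H: 14 × 1.008 = 14.112
  O: 4 × 15.999 = 63.996
Sum: 12×12.011 + 4×18.998 + 14×1.008 + 4×15.999 = 298.232 → 298.23 g/mol.

298.23 g/mol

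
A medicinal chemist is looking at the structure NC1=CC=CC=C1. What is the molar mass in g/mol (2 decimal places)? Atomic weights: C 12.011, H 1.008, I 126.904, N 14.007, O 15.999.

93.13 g/mol

First, the molecular formula is C6H7N (counting implicit H from valence).
  C: 6 × 12.011 = 72.066
  H: 7 × 1.008 = 7.056
  N: 1 × 14.007 = 14.007
Sum: 6×12.011 + 7×1.008 + 1×14.007 = 93.129 → 93.13 g/mol.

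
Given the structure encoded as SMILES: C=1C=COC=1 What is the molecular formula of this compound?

C4H4O

Walk through each heavy atom and fill implicit hydrogens from standard valence (C 4, N 3, O 2, S 2, halogen 1):
  atom 1: C, bond orders sum to 3 (valence 4) → 1 H
  atom 2: C, bond orders sum to 3 (valence 4) → 1 H
  atom 3: C, bond orders sum to 3 (valence 4) → 1 H
  atom 4: O, bond orders sum to 2 (valence 2) → 0 H
  atom 5: C, bond orders sum to 3 (valence 4) → 1 H
Totals → C:4, H:4, O:1.
In Hill order: C4H4O.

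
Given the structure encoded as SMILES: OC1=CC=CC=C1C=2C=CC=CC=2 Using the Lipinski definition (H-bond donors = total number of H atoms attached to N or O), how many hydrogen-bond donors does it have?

Donors: find every N or O and count the H atoms it carries.
  atom 1 (O): bond orders sum to 1 → 1 H
Lipinski HBD = 1.

1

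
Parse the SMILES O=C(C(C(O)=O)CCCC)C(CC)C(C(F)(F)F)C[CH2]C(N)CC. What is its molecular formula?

Walk through each heavy atom and fill implicit hydrogens from standard valence (C 4, N 3, O 2, S 2, halogen 1):
  atom 1: O, bond orders sum to 2 (valence 2) → 0 H
  atom 2: C, bond orders sum to 4 (valence 4) → 0 H
  atom 3: C, bond orders sum to 3 (valence 4) → 1 H
  atom 4: C, bond orders sum to 4 (valence 4) → 0 H
  atom 5: O, bond orders sum to 1 (valence 2) → 1 H
  atom 6: O, bond orders sum to 2 (valence 2) → 0 H
  atom 7: C, bond orders sum to 2 (valence 4) → 2 H
  atom 8: C, bond orders sum to 2 (valence 4) → 2 H
  atom 9: C, bond orders sum to 2 (valence 4) → 2 H
  atom 10: C, bond orders sum to 1 (valence 4) → 3 H
  atom 11: C, bond orders sum to 3 (valence 4) → 1 H
  atom 12: C, bond orders sum to 2 (valence 4) → 2 H
  atom 13: C, bond orders sum to 1 (valence 4) → 3 H
  atom 14: C, bond orders sum to 3 (valence 4) → 1 H
  atom 15: C, bond orders sum to 4 (valence 4) → 0 H
  atom 16: F (halogen, monovalent) → 0 H
  atom 17: F (halogen, monovalent) → 0 H
  atom 18: F (halogen, monovalent) → 0 H
  atom 19: C, bond orders sum to 2 (valence 4) → 2 H
  atom 20: C with explicit H count 2
  atom 21: C, bond orders sum to 3 (valence 4) → 1 H
  atom 22: N, bond orders sum to 1 (valence 3) → 2 H
  atom 23: C, bond orders sum to 2 (valence 4) → 2 H
  atom 24: C, bond orders sum to 1 (valence 4) → 3 H
Totals → C:17, H:30, F:3, N:1, O:3.

C17H30F3NO3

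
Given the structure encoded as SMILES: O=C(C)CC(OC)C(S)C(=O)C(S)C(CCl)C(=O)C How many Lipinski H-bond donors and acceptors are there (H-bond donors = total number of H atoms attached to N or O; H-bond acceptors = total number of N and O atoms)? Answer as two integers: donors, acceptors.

Donors: find every N or O and count the H atoms it carries.
  atom 1 (O): bond orders sum to 2 → 0 H
  atom 6 (O): bond orders sum to 2 → 0 H
  atom 11 (O): bond orders sum to 2 → 0 H
  atom 18 (O): bond orders sum to 2 → 0 H
Lipinski HBD = 0.
Acceptors: N atoms = 0, O atoms = 4 → HBA = 4.

0, 4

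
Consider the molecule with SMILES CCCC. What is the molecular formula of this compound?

C4H10

Walk through each heavy atom and fill implicit hydrogens from standard valence (C 4, N 3, O 2, S 2, halogen 1):
  atom 1: C, bond orders sum to 1 (valence 4) → 3 H
  atom 2: C, bond orders sum to 2 (valence 4) → 2 H
  atom 3: C, bond orders sum to 2 (valence 4) → 2 H
  atom 4: C, bond orders sum to 1 (valence 4) → 3 H
Totals → C:4, H:10.
In Hill order: C4H10.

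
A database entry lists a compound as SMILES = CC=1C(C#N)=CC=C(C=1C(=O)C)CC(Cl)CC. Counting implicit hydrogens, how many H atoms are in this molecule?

Walk through each heavy atom and fill implicit hydrogens from standard valence (C 4, N 3, O 2, S 2, halogen 1):
  atom 1: C, bond orders sum to 1 (valence 4) → 3 H
  atom 2: C, bond orders sum to 4 (valence 4) → 0 H
  atom 3: C, bond orders sum to 4 (valence 4) → 0 H
  atom 4: C, bond orders sum to 4 (valence 4) → 0 H
  atom 5: N, bond orders sum to 3 (valence 3) → 0 H
  atom 6: C, bond orders sum to 3 (valence 4) → 1 H
  atom 7: C, bond orders sum to 3 (valence 4) → 1 H
  atom 8: C, bond orders sum to 4 (valence 4) → 0 H
  atom 9: C, bond orders sum to 4 (valence 4) → 0 H
  atom 10: C, bond orders sum to 4 (valence 4) → 0 H
  atom 11: O, bond orders sum to 2 (valence 2) → 0 H
  atom 12: C, bond orders sum to 1 (valence 4) → 3 H
  atom 13: C, bond orders sum to 2 (valence 4) → 2 H
  atom 14: C, bond orders sum to 3 (valence 4) → 1 H
  atom 15: Cl (halogen, monovalent) → 0 H
  atom 16: C, bond orders sum to 2 (valence 4) → 2 H
  atom 17: C, bond orders sum to 1 (valence 4) → 3 H
Total hydrogens: 16.

16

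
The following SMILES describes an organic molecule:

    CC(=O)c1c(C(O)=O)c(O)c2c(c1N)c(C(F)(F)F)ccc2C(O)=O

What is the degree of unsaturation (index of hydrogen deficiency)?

10

Molecular formula: C15H10F3NO6.
DoU = (2C + 2 + N − H − X) / 2, where X is the halogen count and O/S are ignored.
    = (2·15 + 2 + 1 − 10 − 3) / 2 = 20 / 2 = 10.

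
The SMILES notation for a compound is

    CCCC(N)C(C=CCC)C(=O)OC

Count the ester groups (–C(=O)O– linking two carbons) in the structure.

The ester motif appears at heavy-atom position 11 in the SMILES.
Other groups present: 1 alkene, 1 primary amine.
Ester count: 1.

1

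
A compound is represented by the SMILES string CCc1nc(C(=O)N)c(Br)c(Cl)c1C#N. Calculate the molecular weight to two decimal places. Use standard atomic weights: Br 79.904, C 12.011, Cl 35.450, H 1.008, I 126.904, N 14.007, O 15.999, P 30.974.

First, the molecular formula is C9H7BrClN3O (counting implicit H from valence).
  Br: 1 × 79.904 = 79.904
  C: 9 × 12.011 = 108.099
  Cl: 1 × 35.450 = 35.450
  H: 7 × 1.008 = 7.056
  N: 3 × 14.007 = 42.021
  O: 1 × 15.999 = 15.999
Sum: 1×79.904 + 9×12.011 + 1×35.450 + 7×1.008 + 3×14.007 + 1×15.999 = 288.529 → 288.53 g/mol.

288.53 g/mol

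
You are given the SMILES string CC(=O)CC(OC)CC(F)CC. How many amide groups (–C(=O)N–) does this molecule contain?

Scan the SMILES for the amide motif — none present.
Groups that are present: 1 ether, 1 ketone.

0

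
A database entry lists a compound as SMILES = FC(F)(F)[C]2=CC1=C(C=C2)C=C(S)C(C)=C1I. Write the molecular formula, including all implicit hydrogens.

Walk through each heavy atom and fill implicit hydrogens from standard valence (C 4, N 3, O 2, S 2, halogen 1):
  atom 1: F (halogen, monovalent) → 0 H
  atom 2: C, bond orders sum to 4 (valence 4) → 0 H
  atom 3: F (halogen, monovalent) → 0 H
  atom 4: F (halogen, monovalent) → 0 H
  atom 5: C with explicit H count 0
  atom 6: C, bond orders sum to 3 (valence 4) → 1 H
  atom 7: C, bond orders sum to 4 (valence 4) → 0 H
  atom 8: C, bond orders sum to 4 (valence 4) → 0 H
  atom 9: C, bond orders sum to 3 (valence 4) → 1 H
  atom 10: C, bond orders sum to 3 (valence 4) → 1 H
  atom 11: C, bond orders sum to 3 (valence 4) → 1 H
  atom 12: C, bond orders sum to 4 (valence 4) → 0 H
  atom 13: S, bond orders sum to 1 (valence 2) → 1 H
  atom 14: C, bond orders sum to 4 (valence 4) → 0 H
  atom 15: C, bond orders sum to 1 (valence 4) → 3 H
  atom 16: C, bond orders sum to 4 (valence 4) → 0 H
  atom 17: I (halogen, monovalent) → 0 H
Totals → C:12, H:8, F:3, I:1, S:1.

C12H8F3IS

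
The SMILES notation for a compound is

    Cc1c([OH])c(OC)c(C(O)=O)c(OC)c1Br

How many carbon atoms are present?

10

Count every carbon token in the SMILES (each C, including those in ring-closure positions and inside branches).
Carbon count: 10.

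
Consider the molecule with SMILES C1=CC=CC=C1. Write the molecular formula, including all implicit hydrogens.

C6H6

Walk through each heavy atom and fill implicit hydrogens from standard valence (C 4, N 3, O 2, S 2, halogen 1):
  atom 1: C, bond orders sum to 3 (valence 4) → 1 H
  atom 2: C, bond orders sum to 3 (valence 4) → 1 H
  atom 3: C, bond orders sum to 3 (valence 4) → 1 H
  atom 4: C, bond orders sum to 3 (valence 4) → 1 H
  atom 5: C, bond orders sum to 3 (valence 4) → 1 H
  atom 6: C, bond orders sum to 3 (valence 4) → 1 H
Totals → C:6, H:6.
In Hill order: C6H6.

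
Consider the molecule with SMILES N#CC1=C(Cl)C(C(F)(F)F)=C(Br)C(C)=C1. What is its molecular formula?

C9H4BrClF3N

Walk through each heavy atom and fill implicit hydrogens from standard valence (C 4, N 3, O 2, S 2, halogen 1):
  atom 1: N, bond orders sum to 3 (valence 3) → 0 H
  atom 2: C, bond orders sum to 4 (valence 4) → 0 H
  atom 3: C, bond orders sum to 4 (valence 4) → 0 H
  atom 4: C, bond orders sum to 4 (valence 4) → 0 H
  atom 5: Cl (halogen, monovalent) → 0 H
  atom 6: C, bond orders sum to 4 (valence 4) → 0 H
  atom 7: C, bond orders sum to 4 (valence 4) → 0 H
  atom 8: F (halogen, monovalent) → 0 H
  atom 9: F (halogen, monovalent) → 0 H
  atom 10: F (halogen, monovalent) → 0 H
  atom 11: C, bond orders sum to 4 (valence 4) → 0 H
  atom 12: Br (halogen, monovalent) → 0 H
  atom 13: C, bond orders sum to 4 (valence 4) → 0 H
  atom 14: C, bond orders sum to 1 (valence 4) → 3 H
  atom 15: C, bond orders sum to 3 (valence 4) → 1 H
Totals → C:9, H:4, Br:1, Cl:1, F:3, N:1.
In Hill order: C9H4BrClF3N.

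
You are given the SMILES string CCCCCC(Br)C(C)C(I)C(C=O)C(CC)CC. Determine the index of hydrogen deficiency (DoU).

Degree of unsaturation = (number of rings) + (number of π bonds).
Ring closures in the SMILES: 0.
π bonds: 1 double bond (each 1 DoU) → 1 DoU from unsaturation.
Total DoU = 0 + 1 = 1.

1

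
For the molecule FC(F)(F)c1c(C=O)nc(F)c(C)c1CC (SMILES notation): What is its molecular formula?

Walk through each heavy atom and fill implicit hydrogens from standard valence (C 4, N 3, O 2, S 2, halogen 1); for lowercase aromatic atoms, an aromatic c carries 1 H when it has two neighbours and 0 H with three, and aromatic n carries 0 H:
  atom 1: F (halogen, monovalent) → 0 H
  atom 2: C, bond orders sum to 4 (valence 4) → 0 H
  atom 3: F (halogen, monovalent) → 0 H
  atom 4: F (halogen, monovalent) → 0 H
  atom 5: aromatic c, 3 neighbours → 0 H
  atom 6: aromatic c, 3 neighbours → 0 H
  atom 7: C, bond orders sum to 3 (valence 4) → 1 H
  atom 8: O, bond orders sum to 2 (valence 2) → 0 H
  atom 9: aromatic n, 2 neighbours → 0 H
  atom 10: aromatic c, 3 neighbours → 0 H
  atom 11: F (halogen, monovalent) → 0 H
  atom 12: aromatic c, 3 neighbours → 0 H
  atom 13: C, bond orders sum to 1 (valence 4) → 3 H
  atom 14: aromatic c, 3 neighbours → 0 H
  atom 15: C, bond orders sum to 2 (valence 4) → 2 H
  atom 16: C, bond orders sum to 1 (valence 4) → 3 H
Totals → C:10, H:9, F:4, N:1, O:1.

C10H9F4NO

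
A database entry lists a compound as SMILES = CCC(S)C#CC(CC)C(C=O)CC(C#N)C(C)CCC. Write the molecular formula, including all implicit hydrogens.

C18H29NOS

Walk through each heavy atom and fill implicit hydrogens from standard valence (C 4, N 3, O 2, S 2, halogen 1):
  atom 1: C, bond orders sum to 1 (valence 4) → 3 H
  atom 2: C, bond orders sum to 2 (valence 4) → 2 H
  atom 3: C, bond orders sum to 3 (valence 4) → 1 H
  atom 4: S, bond orders sum to 1 (valence 2) → 1 H
  atom 5: C, bond orders sum to 4 (valence 4) → 0 H
  atom 6: C, bond orders sum to 4 (valence 4) → 0 H
  atom 7: C, bond orders sum to 3 (valence 4) → 1 H
  atom 8: C, bond orders sum to 2 (valence 4) → 2 H
  atom 9: C, bond orders sum to 1 (valence 4) → 3 H
  atom 10: C, bond orders sum to 3 (valence 4) → 1 H
  atom 11: C, bond orders sum to 3 (valence 4) → 1 H
  atom 12: O, bond orders sum to 2 (valence 2) → 0 H
  atom 13: C, bond orders sum to 2 (valence 4) → 2 H
  atom 14: C, bond orders sum to 3 (valence 4) → 1 H
  atom 15: C, bond orders sum to 4 (valence 4) → 0 H
  atom 16: N, bond orders sum to 3 (valence 3) → 0 H
  atom 17: C, bond orders sum to 3 (valence 4) → 1 H
  atom 18: C, bond orders sum to 1 (valence 4) → 3 H
  atom 19: C, bond orders sum to 2 (valence 4) → 2 H
  atom 20: C, bond orders sum to 2 (valence 4) → 2 H
  atom 21: C, bond orders sum to 1 (valence 4) → 3 H
Totals → C:18, H:29, N:1, O:1, S:1.
In Hill order: C18H29NOS.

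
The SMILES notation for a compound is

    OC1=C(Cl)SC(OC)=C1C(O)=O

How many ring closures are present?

1

In SMILES, each pair of matching ring-closure digits denotes one ring-closing bond; the number of such bonds equals the number of independent rings.
Ring-closure bonds here: 1.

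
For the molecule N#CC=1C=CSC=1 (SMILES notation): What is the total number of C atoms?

5

Count every carbon token in the SMILES (each C, including those in ring-closure positions and inside branches).
Carbon count: 5.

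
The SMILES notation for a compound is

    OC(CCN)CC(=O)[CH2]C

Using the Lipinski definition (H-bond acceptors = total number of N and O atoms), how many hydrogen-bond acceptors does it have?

N atoms: 1; O atoms: 2.
Lipinski HBA = 1 + 2 = 3.

3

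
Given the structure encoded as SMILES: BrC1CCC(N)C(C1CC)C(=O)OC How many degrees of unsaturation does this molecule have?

Molecular formula: C10H18BrNO2.
DoU = (2C + 2 + N − H − X) / 2, where X is the halogen count and O/S are ignored.
    = (2·10 + 2 + 1 − 18 − 1) / 2 = 4 / 2 = 2.

2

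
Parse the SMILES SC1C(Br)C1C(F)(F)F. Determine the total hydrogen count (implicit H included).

Walk through each heavy atom and fill implicit hydrogens from standard valence (C 4, N 3, O 2, S 2, halogen 1):
  atom 1: S, bond orders sum to 1 (valence 2) → 1 H
  atom 2: C, bond orders sum to 3 (valence 4) → 1 H
  atom 3: C, bond orders sum to 3 (valence 4) → 1 H
  atom 4: Br (halogen, monovalent) → 0 H
  atom 5: C, bond orders sum to 3 (valence 4) → 1 H
  atom 6: C, bond orders sum to 4 (valence 4) → 0 H
  atom 7: F (halogen, monovalent) → 0 H
  atom 8: F (halogen, monovalent) → 0 H
  atom 9: F (halogen, monovalent) → 0 H
Total hydrogens: 4.

4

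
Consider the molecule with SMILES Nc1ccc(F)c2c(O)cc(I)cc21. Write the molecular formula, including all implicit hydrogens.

Walk through each heavy atom and fill implicit hydrogens from standard valence (C 4, N 3, O 2, S 2, halogen 1); for lowercase aromatic atoms, an aromatic c carries 1 H when it has two neighbours and 0 H with three, and aromatic n carries 0 H:
  atom 1: N, bond orders sum to 1 (valence 3) → 2 H
  atom 2: aromatic c, 3 neighbours → 0 H
  atom 3: aromatic c, 2 neighbours → 1 H
  atom 4: aromatic c, 2 neighbours → 1 H
  atom 5: aromatic c, 3 neighbours → 0 H
  atom 6: F (halogen, monovalent) → 0 H
  atom 7: aromatic c, 3 neighbours → 0 H
  atom 8: aromatic c, 3 neighbours → 0 H
  atom 9: O, bond orders sum to 1 (valence 2) → 1 H
  atom 10: aromatic c, 2 neighbours → 1 H
  atom 11: aromatic c, 3 neighbours → 0 H
  atom 12: I (halogen, monovalent) → 0 H
  atom 13: aromatic c, 2 neighbours → 1 H
  atom 14: aromatic c, 3 neighbours → 0 H
Totals → C:10, H:7, F:1, I:1, N:1, O:1.
In Hill order: C10H7FINO.

C10H7FINO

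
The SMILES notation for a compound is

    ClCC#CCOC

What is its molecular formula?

Walk through each heavy atom and fill implicit hydrogens from standard valence (C 4, N 3, O 2, S 2, halogen 1):
  atom 1: Cl (halogen, monovalent) → 0 H
  atom 2: C, bond orders sum to 2 (valence 4) → 2 H
  atom 3: C, bond orders sum to 4 (valence 4) → 0 H
  atom 4: C, bond orders sum to 4 (valence 4) → 0 H
  atom 5: C, bond orders sum to 2 (valence 4) → 2 H
  atom 6: O, bond orders sum to 2 (valence 2) → 0 H
  atom 7: C, bond orders sum to 1 (valence 4) → 3 H
Totals → C:5, H:7, Cl:1, O:1.

C5H7ClO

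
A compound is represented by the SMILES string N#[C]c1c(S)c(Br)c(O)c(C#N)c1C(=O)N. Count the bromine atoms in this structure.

Scan the SMILES for Br atoms (remember two-letter symbols like Cl and Br are single atoms).
Bromine count: 1.

1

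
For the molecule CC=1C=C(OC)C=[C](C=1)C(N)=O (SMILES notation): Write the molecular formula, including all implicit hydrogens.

Walk through each heavy atom and fill implicit hydrogens from standard valence (C 4, N 3, O 2, S 2, halogen 1):
  atom 1: C, bond orders sum to 1 (valence 4) → 3 H
  atom 2: C, bond orders sum to 4 (valence 4) → 0 H
  atom 3: C, bond orders sum to 3 (valence 4) → 1 H
  atom 4: C, bond orders sum to 4 (valence 4) → 0 H
  atom 5: O, bond orders sum to 2 (valence 2) → 0 H
  atom 6: C, bond orders sum to 1 (valence 4) → 3 H
  atom 7: C, bond orders sum to 3 (valence 4) → 1 H
  atom 8: C with explicit H count 0
  atom 9: C, bond orders sum to 3 (valence 4) → 1 H
  atom 10: C, bond orders sum to 4 (valence 4) → 0 H
  atom 11: N, bond orders sum to 1 (valence 3) → 2 H
  atom 12: O, bond orders sum to 2 (valence 2) → 0 H
Totals → C:9, H:11, N:1, O:2.
In Hill order: C9H11NO2.

C9H11NO2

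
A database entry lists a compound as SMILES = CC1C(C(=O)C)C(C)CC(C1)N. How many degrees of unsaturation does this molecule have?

Degree of unsaturation = (number of rings) + (number of π bonds).
Ring closures in the SMILES: 1.
π bonds: 1 double bond (each 1 DoU) → 1 DoU from unsaturation.
Total DoU = 1 + 1 = 2.

2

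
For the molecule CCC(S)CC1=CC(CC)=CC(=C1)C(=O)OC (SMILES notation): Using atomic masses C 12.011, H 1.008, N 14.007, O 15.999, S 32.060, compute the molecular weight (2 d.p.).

First, the molecular formula is C14H20O2S (counting implicit H from valence).
  C: 14 × 12.011 = 168.154
  H: 20 × 1.008 = 20.160
  O: 2 × 15.999 = 31.998
  S: 1 × 32.060 = 32.060
Sum: 14×12.011 + 20×1.008 + 2×15.999 + 1×32.060 = 252.372 → 252.37 g/mol.

252.37 g/mol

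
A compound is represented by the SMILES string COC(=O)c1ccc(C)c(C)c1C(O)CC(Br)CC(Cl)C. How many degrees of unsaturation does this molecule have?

Molecular formula: C16H22BrClO3.
DoU = (2C + 2 + N − H − X) / 2, where X is the halogen count and O/S are ignored.
    = (2·16 + 2 + 0 − 22 − 2) / 2 = 10 / 2 = 5.

5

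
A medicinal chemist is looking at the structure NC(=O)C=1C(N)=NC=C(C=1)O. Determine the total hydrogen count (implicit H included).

Walk through each heavy atom and fill implicit hydrogens from standard valence (C 4, N 3, O 2, S 2, halogen 1):
  atom 1: N, bond orders sum to 1 (valence 3) → 2 H
  atom 2: C, bond orders sum to 4 (valence 4) → 0 H
  atom 3: O, bond orders sum to 2 (valence 2) → 0 H
  atom 4: C, bond orders sum to 4 (valence 4) → 0 H
  atom 5: C, bond orders sum to 4 (valence 4) → 0 H
  atom 6: N, bond orders sum to 1 (valence 3) → 2 H
  atom 7: N, bond orders sum to 3 (valence 3) → 0 H
  atom 8: C, bond orders sum to 3 (valence 4) → 1 H
  atom 9: C, bond orders sum to 4 (valence 4) → 0 H
  atom 10: C, bond orders sum to 3 (valence 4) → 1 H
  atom 11: O, bond orders sum to 1 (valence 2) → 1 H
Total hydrogens: 7.

7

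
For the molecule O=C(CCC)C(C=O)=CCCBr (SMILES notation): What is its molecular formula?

Walk through each heavy atom and fill implicit hydrogens from standard valence (C 4, N 3, O 2, S 2, halogen 1):
  atom 1: O, bond orders sum to 2 (valence 2) → 0 H
  atom 2: C, bond orders sum to 4 (valence 4) → 0 H
  atom 3: C, bond orders sum to 2 (valence 4) → 2 H
  atom 4: C, bond orders sum to 2 (valence 4) → 2 H
  atom 5: C, bond orders sum to 1 (valence 4) → 3 H
  atom 6: C, bond orders sum to 4 (valence 4) → 0 H
  atom 7: C, bond orders sum to 3 (valence 4) → 1 H
  atom 8: O, bond orders sum to 2 (valence 2) → 0 H
  atom 9: C, bond orders sum to 3 (valence 4) → 1 H
  atom 10: C, bond orders sum to 2 (valence 4) → 2 H
  atom 11: C, bond orders sum to 2 (valence 4) → 2 H
  atom 12: Br (halogen, monovalent) → 0 H
Totals → C:9, H:13, Br:1, O:2.
In Hill order: C9H13BrO2.

C9H13BrO2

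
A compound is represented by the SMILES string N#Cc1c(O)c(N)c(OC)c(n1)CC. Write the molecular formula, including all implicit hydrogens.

C9H11N3O2

Walk through each heavy atom and fill implicit hydrogens from standard valence (C 4, N 3, O 2, S 2, halogen 1); for lowercase aromatic atoms, an aromatic c carries 1 H when it has two neighbours and 0 H with three, and aromatic n carries 0 H:
  atom 1: N, bond orders sum to 3 (valence 3) → 0 H
  atom 2: C, bond orders sum to 4 (valence 4) → 0 H
  atom 3: aromatic c, 3 neighbours → 0 H
  atom 4: aromatic c, 3 neighbours → 0 H
  atom 5: O, bond orders sum to 1 (valence 2) → 1 H
  atom 6: aromatic c, 3 neighbours → 0 H
  atom 7: N, bond orders sum to 1 (valence 3) → 2 H
  atom 8: aromatic c, 3 neighbours → 0 H
  atom 9: O, bond orders sum to 2 (valence 2) → 0 H
  atom 10: C, bond orders sum to 1 (valence 4) → 3 H
  atom 11: aromatic c, 3 neighbours → 0 H
  atom 12: aromatic n, 2 neighbours → 0 H
  atom 13: C, bond orders sum to 2 (valence 4) → 2 H
  atom 14: C, bond orders sum to 1 (valence 4) → 3 H
Totals → C:9, H:11, N:3, O:2.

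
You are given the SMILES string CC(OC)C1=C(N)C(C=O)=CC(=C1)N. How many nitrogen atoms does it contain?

Scan the SMILES for N atoms (remember two-letter symbols like Cl and Br are single atoms).
Nitrogen count: 2.

2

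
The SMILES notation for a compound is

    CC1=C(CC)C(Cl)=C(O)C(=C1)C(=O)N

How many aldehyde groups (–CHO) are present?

0

Scan the SMILES for the aldehyde motif — none present.
Groups that are present: 1 amide, 1 hydroxyl.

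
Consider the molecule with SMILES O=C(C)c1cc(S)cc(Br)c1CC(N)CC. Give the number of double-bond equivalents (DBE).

5

Molecular formula: C12H16BrNOS.
DoU = (2C + 2 + N − H − X) / 2, where X is the halogen count and O/S are ignored.
    = (2·12 + 2 + 1 − 16 − 1) / 2 = 10 / 2 = 5.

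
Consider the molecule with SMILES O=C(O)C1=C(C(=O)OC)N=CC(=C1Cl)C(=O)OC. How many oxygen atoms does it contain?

Scan the SMILES for O atoms (remember two-letter symbols like Cl and Br are single atoms).
Oxygen count: 6.

6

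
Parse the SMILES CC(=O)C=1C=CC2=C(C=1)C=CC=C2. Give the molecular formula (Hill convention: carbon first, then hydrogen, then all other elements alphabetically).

C12H10O

Walk through each heavy atom and fill implicit hydrogens from standard valence (C 4, N 3, O 2, S 2, halogen 1):
  atom 1: C, bond orders sum to 1 (valence 4) → 3 H
  atom 2: C, bond orders sum to 4 (valence 4) → 0 H
  atom 3: O, bond orders sum to 2 (valence 2) → 0 H
  atom 4: C, bond orders sum to 4 (valence 4) → 0 H
  atom 5: C, bond orders sum to 3 (valence 4) → 1 H
  atom 6: C, bond orders sum to 3 (valence 4) → 1 H
  atom 7: C, bond orders sum to 4 (valence 4) → 0 H
  atom 8: C, bond orders sum to 4 (valence 4) → 0 H
  atom 9: C, bond orders sum to 3 (valence 4) → 1 H
  atom 10: C, bond orders sum to 3 (valence 4) → 1 H
  atom 11: C, bond orders sum to 3 (valence 4) → 1 H
  atom 12: C, bond orders sum to 3 (valence 4) → 1 H
  atom 13: C, bond orders sum to 3 (valence 4) → 1 H
Totals → C:12, H:10, O:1.
In Hill order: C12H10O.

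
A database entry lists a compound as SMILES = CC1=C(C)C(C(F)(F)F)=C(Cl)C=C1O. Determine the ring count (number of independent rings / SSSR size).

1

In SMILES, each pair of matching ring-closure digits denotes one ring-closing bond; the number of such bonds equals the number of independent rings.
Ring-closure bonds here: 1.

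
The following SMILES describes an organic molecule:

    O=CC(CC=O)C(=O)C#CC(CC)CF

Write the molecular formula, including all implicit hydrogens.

C11H13FO3

Walk through each heavy atom and fill implicit hydrogens from standard valence (C 4, N 3, O 2, S 2, halogen 1):
  atom 1: O, bond orders sum to 2 (valence 2) → 0 H
  atom 2: C, bond orders sum to 3 (valence 4) → 1 H
  atom 3: C, bond orders sum to 3 (valence 4) → 1 H
  atom 4: C, bond orders sum to 2 (valence 4) → 2 H
  atom 5: C, bond orders sum to 3 (valence 4) → 1 H
  atom 6: O, bond orders sum to 2 (valence 2) → 0 H
  atom 7: C, bond orders sum to 4 (valence 4) → 0 H
  atom 8: O, bond orders sum to 2 (valence 2) → 0 H
  atom 9: C, bond orders sum to 4 (valence 4) → 0 H
  atom 10: C, bond orders sum to 4 (valence 4) → 0 H
  atom 11: C, bond orders sum to 3 (valence 4) → 1 H
  atom 12: C, bond orders sum to 2 (valence 4) → 2 H
  atom 13: C, bond orders sum to 1 (valence 4) → 3 H
  atom 14: C, bond orders sum to 2 (valence 4) → 2 H
  atom 15: F (halogen, monovalent) → 0 H
Totals → C:11, H:13, F:1, O:3.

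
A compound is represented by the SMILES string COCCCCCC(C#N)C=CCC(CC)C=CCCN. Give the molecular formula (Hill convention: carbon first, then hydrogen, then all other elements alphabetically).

C18H32N2O

Walk through each heavy atom and fill implicit hydrogens from standard valence (C 4, N 3, O 2, S 2, halogen 1):
  atom 1: C, bond orders sum to 1 (valence 4) → 3 H
  atom 2: O, bond orders sum to 2 (valence 2) → 0 H
  atom 3: C, bond orders sum to 2 (valence 4) → 2 H
  atom 4: C, bond orders sum to 2 (valence 4) → 2 H
  atom 5: C, bond orders sum to 2 (valence 4) → 2 H
  atom 6: C, bond orders sum to 2 (valence 4) → 2 H
  atom 7: C, bond orders sum to 2 (valence 4) → 2 H
  atom 8: C, bond orders sum to 3 (valence 4) → 1 H
  atom 9: C, bond orders sum to 4 (valence 4) → 0 H
  atom 10: N, bond orders sum to 3 (valence 3) → 0 H
  atom 11: C, bond orders sum to 3 (valence 4) → 1 H
  atom 12: C, bond orders sum to 3 (valence 4) → 1 H
  atom 13: C, bond orders sum to 2 (valence 4) → 2 H
  atom 14: C, bond orders sum to 3 (valence 4) → 1 H
  atom 15: C, bond orders sum to 2 (valence 4) → 2 H
  atom 16: C, bond orders sum to 1 (valence 4) → 3 H
  atom 17: C, bond orders sum to 3 (valence 4) → 1 H
  atom 18: C, bond orders sum to 3 (valence 4) → 1 H
  atom 19: C, bond orders sum to 2 (valence 4) → 2 H
  atom 20: C, bond orders sum to 2 (valence 4) → 2 H
  atom 21: N, bond orders sum to 1 (valence 3) → 2 H
Totals → C:18, H:32, N:2, O:1.
In Hill order: C18H32N2O.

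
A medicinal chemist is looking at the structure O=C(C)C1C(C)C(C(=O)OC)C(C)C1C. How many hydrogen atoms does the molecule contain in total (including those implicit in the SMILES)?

Walk through each heavy atom and fill implicit hydrogens from standard valence (C 4, N 3, O 2, S 2, halogen 1):
  atom 1: O, bond orders sum to 2 (valence 2) → 0 H
  atom 2: C, bond orders sum to 4 (valence 4) → 0 H
  atom 3: C, bond orders sum to 1 (valence 4) → 3 H
  atom 4: C, bond orders sum to 3 (valence 4) → 1 H
  atom 5: C, bond orders sum to 3 (valence 4) → 1 H
  atom 6: C, bond orders sum to 1 (valence 4) → 3 H
  atom 7: C, bond orders sum to 3 (valence 4) → 1 H
  atom 8: C, bond orders sum to 4 (valence 4) → 0 H
  atom 9: O, bond orders sum to 2 (valence 2) → 0 H
  atom 10: O, bond orders sum to 2 (valence 2) → 0 H
  atom 11: C, bond orders sum to 1 (valence 4) → 3 H
  atom 12: C, bond orders sum to 3 (valence 4) → 1 H
  atom 13: C, bond orders sum to 1 (valence 4) → 3 H
  atom 14: C, bond orders sum to 3 (valence 4) → 1 H
  atom 15: C, bond orders sum to 1 (valence 4) → 3 H
Total hydrogens: 20.

20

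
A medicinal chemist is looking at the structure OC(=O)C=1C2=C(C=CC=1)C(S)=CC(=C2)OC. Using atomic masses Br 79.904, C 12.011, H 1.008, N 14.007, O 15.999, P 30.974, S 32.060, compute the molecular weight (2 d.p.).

234.27 g/mol

First, the molecular formula is C12H10O3S (counting implicit H from valence).
  C: 12 × 12.011 = 144.132
  H: 10 × 1.008 = 10.080
  O: 3 × 15.999 = 47.997
  S: 1 × 32.060 = 32.060
Sum: 12×12.011 + 10×1.008 + 3×15.999 + 1×32.060 = 234.269 → 234.27 g/mol.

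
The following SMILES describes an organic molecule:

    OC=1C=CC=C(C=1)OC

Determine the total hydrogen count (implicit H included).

Walk through each heavy atom and fill implicit hydrogens from standard valence (C 4, N 3, O 2, S 2, halogen 1):
  atom 1: O, bond orders sum to 1 (valence 2) → 1 H
  atom 2: C, bond orders sum to 4 (valence 4) → 0 H
  atom 3: C, bond orders sum to 3 (valence 4) → 1 H
  atom 4: C, bond orders sum to 3 (valence 4) → 1 H
  atom 5: C, bond orders sum to 3 (valence 4) → 1 H
  atom 6: C, bond orders sum to 4 (valence 4) → 0 H
  atom 7: C, bond orders sum to 3 (valence 4) → 1 H
  atom 8: O, bond orders sum to 2 (valence 2) → 0 H
  atom 9: C, bond orders sum to 1 (valence 4) → 3 H
Total hydrogens: 8.

8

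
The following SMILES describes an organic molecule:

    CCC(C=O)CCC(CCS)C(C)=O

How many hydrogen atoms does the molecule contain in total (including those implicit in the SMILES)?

Walk through each heavy atom and fill implicit hydrogens from standard valence (C 4, N 3, O 2, S 2, halogen 1):
  atom 1: C, bond orders sum to 1 (valence 4) → 3 H
  atom 2: C, bond orders sum to 2 (valence 4) → 2 H
  atom 3: C, bond orders sum to 3 (valence 4) → 1 H
  atom 4: C, bond orders sum to 3 (valence 4) → 1 H
  atom 5: O, bond orders sum to 2 (valence 2) → 0 H
  atom 6: C, bond orders sum to 2 (valence 4) → 2 H
  atom 7: C, bond orders sum to 2 (valence 4) → 2 H
  atom 8: C, bond orders sum to 3 (valence 4) → 1 H
  atom 9: C, bond orders sum to 2 (valence 4) → 2 H
  atom 10: C, bond orders sum to 2 (valence 4) → 2 H
  atom 11: S, bond orders sum to 1 (valence 2) → 1 H
  atom 12: C, bond orders sum to 4 (valence 4) → 0 H
  atom 13: C, bond orders sum to 1 (valence 4) → 3 H
  atom 14: O, bond orders sum to 2 (valence 2) → 0 H
Total hydrogens: 20.

20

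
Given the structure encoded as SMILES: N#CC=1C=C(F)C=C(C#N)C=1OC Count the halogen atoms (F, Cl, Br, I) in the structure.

Halogen atoms appear at heavy-atom position 6 (1×F).
Other groups present: 1 ether, 2 nitrile.
Halogen count: 1.

1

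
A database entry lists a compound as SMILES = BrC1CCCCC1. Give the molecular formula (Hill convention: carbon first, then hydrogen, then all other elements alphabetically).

Walk through each heavy atom and fill implicit hydrogens from standard valence (C 4, N 3, O 2, S 2, halogen 1):
  atom 1: Br (halogen, monovalent) → 0 H
  atom 2: C, bond orders sum to 3 (valence 4) → 1 H
  atom 3: C, bond orders sum to 2 (valence 4) → 2 H
  atom 4: C, bond orders sum to 2 (valence 4) → 2 H
  atom 5: C, bond orders sum to 2 (valence 4) → 2 H
  atom 6: C, bond orders sum to 2 (valence 4) → 2 H
  atom 7: C, bond orders sum to 2 (valence 4) → 2 H
Totals → C:6, H:11, Br:1.

C6H11Br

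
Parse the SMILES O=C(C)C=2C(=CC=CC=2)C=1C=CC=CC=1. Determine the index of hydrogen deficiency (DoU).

9

Molecular formula: C14H12O.
DoU = (2C + 2 + N − H − X) / 2, where X is the halogen count and O/S are ignored.
    = (2·14 + 2 + 0 − 12 − 0) / 2 = 18 / 2 = 9.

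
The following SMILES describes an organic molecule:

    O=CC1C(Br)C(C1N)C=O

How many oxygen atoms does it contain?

2

Scan the SMILES for O atoms (remember two-letter symbols like Cl and Br are single atoms).
Oxygen count: 2.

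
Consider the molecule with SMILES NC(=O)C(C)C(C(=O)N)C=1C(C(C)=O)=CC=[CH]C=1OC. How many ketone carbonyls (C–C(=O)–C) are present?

The ketone motif appears at heavy-atom position 12 in the SMILES.
Other groups present: 2 amide, 1 ether.
Ketone count: 1.

1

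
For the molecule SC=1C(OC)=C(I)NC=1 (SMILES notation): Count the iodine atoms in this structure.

1

Scan the SMILES for I atoms (remember two-letter symbols like Cl and Br are single atoms).
Iodine count: 1.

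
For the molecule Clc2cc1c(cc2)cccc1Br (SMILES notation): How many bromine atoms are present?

1

Scan the SMILES for Br atoms (remember two-letter symbols like Cl and Br are single atoms).
Bromine count: 1.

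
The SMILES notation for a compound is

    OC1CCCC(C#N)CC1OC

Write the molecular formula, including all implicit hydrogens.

Walk through each heavy atom and fill implicit hydrogens from standard valence (C 4, N 3, O 2, S 2, halogen 1):
  atom 1: O, bond orders sum to 1 (valence 2) → 1 H
  atom 2: C, bond orders sum to 3 (valence 4) → 1 H
  atom 3: C, bond orders sum to 2 (valence 4) → 2 H
  atom 4: C, bond orders sum to 2 (valence 4) → 2 H
  atom 5: C, bond orders sum to 2 (valence 4) → 2 H
  atom 6: C, bond orders sum to 3 (valence 4) → 1 H
  atom 7: C, bond orders sum to 4 (valence 4) → 0 H
  atom 8: N, bond orders sum to 3 (valence 3) → 0 H
  atom 9: C, bond orders sum to 2 (valence 4) → 2 H
  atom 10: C, bond orders sum to 3 (valence 4) → 1 H
  atom 11: O, bond orders sum to 2 (valence 2) → 0 H
  atom 12: C, bond orders sum to 1 (valence 4) → 3 H
Totals → C:9, H:15, N:1, O:2.

C9H15NO2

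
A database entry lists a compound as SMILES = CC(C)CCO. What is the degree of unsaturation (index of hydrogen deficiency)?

Degree of unsaturation = (number of rings) + (number of π bonds).
Ring closures in the SMILES: 0.
π bonds: none → 0 DoU from unsaturation.
Total DoU = 0 + 0 = 0.

0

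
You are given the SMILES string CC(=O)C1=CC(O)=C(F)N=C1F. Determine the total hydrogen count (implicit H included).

Walk through each heavy atom and fill implicit hydrogens from standard valence (C 4, N 3, O 2, S 2, halogen 1):
  atom 1: C, bond orders sum to 1 (valence 4) → 3 H
  atom 2: C, bond orders sum to 4 (valence 4) → 0 H
  atom 3: O, bond orders sum to 2 (valence 2) → 0 H
  atom 4: C, bond orders sum to 4 (valence 4) → 0 H
  atom 5: C, bond orders sum to 3 (valence 4) → 1 H
  atom 6: C, bond orders sum to 4 (valence 4) → 0 H
  atom 7: O, bond orders sum to 1 (valence 2) → 1 H
  atom 8: C, bond orders sum to 4 (valence 4) → 0 H
  atom 9: F (halogen, monovalent) → 0 H
  atom 10: N, bond orders sum to 3 (valence 3) → 0 H
  atom 11: C, bond orders sum to 4 (valence 4) → 0 H
  atom 12: F (halogen, monovalent) → 0 H
Total hydrogens: 5.

5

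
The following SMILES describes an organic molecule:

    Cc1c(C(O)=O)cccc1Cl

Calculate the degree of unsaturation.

5

Molecular formula: C8H7ClO2.
DoU = (2C + 2 + N − H − X) / 2, where X is the halogen count and O/S are ignored.
    = (2·8 + 2 + 0 − 7 − 1) / 2 = 10 / 2 = 5.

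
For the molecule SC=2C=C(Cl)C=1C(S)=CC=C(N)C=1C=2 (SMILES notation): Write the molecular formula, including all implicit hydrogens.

Walk through each heavy atom and fill implicit hydrogens from standard valence (C 4, N 3, O 2, S 2, halogen 1):
  atom 1: S, bond orders sum to 1 (valence 2) → 1 H
  atom 2: C, bond orders sum to 4 (valence 4) → 0 H
  atom 3: C, bond orders sum to 3 (valence 4) → 1 H
  atom 4: C, bond orders sum to 4 (valence 4) → 0 H
  atom 5: Cl (halogen, monovalent) → 0 H
  atom 6: C, bond orders sum to 4 (valence 4) → 0 H
  atom 7: C, bond orders sum to 4 (valence 4) → 0 H
  atom 8: S, bond orders sum to 1 (valence 2) → 1 H
  atom 9: C, bond orders sum to 3 (valence 4) → 1 H
  atom 10: C, bond orders sum to 3 (valence 4) → 1 H
  atom 11: C, bond orders sum to 4 (valence 4) → 0 H
  atom 12: N, bond orders sum to 1 (valence 3) → 2 H
  atom 13: C, bond orders sum to 4 (valence 4) → 0 H
  atom 14: C, bond orders sum to 3 (valence 4) → 1 H
Totals → C:10, H:8, Cl:1, N:1, S:2.

C10H8ClNS2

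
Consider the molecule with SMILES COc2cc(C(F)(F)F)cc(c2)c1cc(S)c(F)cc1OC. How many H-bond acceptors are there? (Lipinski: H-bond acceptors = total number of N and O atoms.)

N atoms: 0; O atoms: 2.
Lipinski HBA = 0 + 2 = 2.

2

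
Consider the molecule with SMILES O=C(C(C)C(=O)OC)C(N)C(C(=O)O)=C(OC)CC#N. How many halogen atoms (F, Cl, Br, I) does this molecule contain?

Scan the SMILES for the halogen motif — none present.
Groups that are present: 1 alkene, 1 carboxylic acid, 1 ester, 1 ether, 1 ketone, 1 nitrile, 1 primary amine.

0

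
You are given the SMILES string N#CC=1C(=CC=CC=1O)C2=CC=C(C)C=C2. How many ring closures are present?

2

In SMILES, each pair of matching ring-closure digits denotes one ring-closing bond; the number of such bonds equals the number of independent rings.
Ring-closure bonds here: 2.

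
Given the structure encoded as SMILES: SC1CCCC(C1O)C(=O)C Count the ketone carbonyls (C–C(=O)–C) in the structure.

1

The ketone motif appears at heavy-atom position 9 in the SMILES.
Other groups present: 1 hydroxyl, 1 thiol.
Ketone count: 1.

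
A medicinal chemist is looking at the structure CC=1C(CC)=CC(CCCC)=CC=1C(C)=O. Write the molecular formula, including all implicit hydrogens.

Walk through each heavy atom and fill implicit hydrogens from standard valence (C 4, N 3, O 2, S 2, halogen 1):
  atom 1: C, bond orders sum to 1 (valence 4) → 3 H
  atom 2: C, bond orders sum to 4 (valence 4) → 0 H
  atom 3: C, bond orders sum to 4 (valence 4) → 0 H
  atom 4: C, bond orders sum to 2 (valence 4) → 2 H
  atom 5: C, bond orders sum to 1 (valence 4) → 3 H
  atom 6: C, bond orders sum to 3 (valence 4) → 1 H
  atom 7: C, bond orders sum to 4 (valence 4) → 0 H
  atom 8: C, bond orders sum to 2 (valence 4) → 2 H
  atom 9: C, bond orders sum to 2 (valence 4) → 2 H
  atom 10: C, bond orders sum to 2 (valence 4) → 2 H
  atom 11: C, bond orders sum to 1 (valence 4) → 3 H
  atom 12: C, bond orders sum to 3 (valence 4) → 1 H
  atom 13: C, bond orders sum to 4 (valence 4) → 0 H
  atom 14: C, bond orders sum to 4 (valence 4) → 0 H
  atom 15: C, bond orders sum to 1 (valence 4) → 3 H
  atom 16: O, bond orders sum to 2 (valence 2) → 0 H
Totals → C:15, H:22, O:1.
In Hill order: C15H22O.

C15H22O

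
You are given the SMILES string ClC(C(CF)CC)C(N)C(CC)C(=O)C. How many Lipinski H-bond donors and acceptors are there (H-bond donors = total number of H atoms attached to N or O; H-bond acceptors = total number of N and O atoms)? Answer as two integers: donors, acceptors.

Donors: find every N or O and count the H atoms it carries.
  atom 9 (N): bond orders sum to 1 → 2 H
  atom 14 (O): bond orders sum to 2 → 0 H
Lipinski HBD = 2.
Acceptors: N atoms = 1, O atoms = 1 → HBA = 2.

2, 2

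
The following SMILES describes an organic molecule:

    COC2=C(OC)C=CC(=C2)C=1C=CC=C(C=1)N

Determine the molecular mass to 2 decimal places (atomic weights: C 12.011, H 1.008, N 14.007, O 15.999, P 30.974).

229.28 g/mol

First, the molecular formula is C14H15NO2 (counting implicit H from valence).
  C: 14 × 12.011 = 168.154
  H: 15 × 1.008 = 15.120
  N: 1 × 14.007 = 14.007
  O: 2 × 15.999 = 31.998
Sum: 14×12.011 + 15×1.008 + 1×14.007 + 2×15.999 = 229.279 → 229.28 g/mol.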